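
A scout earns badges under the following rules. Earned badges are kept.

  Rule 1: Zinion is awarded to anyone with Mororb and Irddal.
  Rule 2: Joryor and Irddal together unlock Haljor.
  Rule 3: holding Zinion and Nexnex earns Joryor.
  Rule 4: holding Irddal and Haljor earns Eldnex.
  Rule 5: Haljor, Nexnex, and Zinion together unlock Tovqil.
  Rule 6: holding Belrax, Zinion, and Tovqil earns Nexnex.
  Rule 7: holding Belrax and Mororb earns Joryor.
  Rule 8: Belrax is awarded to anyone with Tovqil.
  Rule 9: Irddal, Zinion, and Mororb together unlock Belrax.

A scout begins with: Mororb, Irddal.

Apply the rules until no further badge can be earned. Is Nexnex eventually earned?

Nexnex would need Belrax, Zinion, and Tovqil (Rule 6), but Tovqil is never earned.

No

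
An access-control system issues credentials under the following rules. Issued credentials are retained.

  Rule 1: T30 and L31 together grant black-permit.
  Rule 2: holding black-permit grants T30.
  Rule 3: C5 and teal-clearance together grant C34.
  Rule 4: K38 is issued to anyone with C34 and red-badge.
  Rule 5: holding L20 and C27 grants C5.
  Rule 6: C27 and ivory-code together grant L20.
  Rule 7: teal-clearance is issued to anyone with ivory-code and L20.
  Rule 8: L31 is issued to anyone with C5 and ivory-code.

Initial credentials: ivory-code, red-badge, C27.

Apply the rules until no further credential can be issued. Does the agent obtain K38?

Yes

Holding C27 and ivory-code grants L20 (Rule 6).
Holding ivory-code and L20 grants teal-clearance (Rule 7).
Holding L20 and C27 grants C5 (Rule 5).
Holding C5 and teal-clearance grants C34 (Rule 3).
Holding C34 and red-badge grants K38 (Rule 4).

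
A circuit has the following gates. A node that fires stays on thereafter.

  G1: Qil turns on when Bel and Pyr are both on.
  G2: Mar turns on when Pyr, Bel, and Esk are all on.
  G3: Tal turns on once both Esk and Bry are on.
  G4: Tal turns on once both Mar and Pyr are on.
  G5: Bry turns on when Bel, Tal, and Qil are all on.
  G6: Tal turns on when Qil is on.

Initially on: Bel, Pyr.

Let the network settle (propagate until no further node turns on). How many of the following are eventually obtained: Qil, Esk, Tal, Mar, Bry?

3

Bel and Pyr are on, so Qil turns on (G1).
Qil is on, so Tal turns on (G6).
Bel, Tal, and Qil are on, so Bry turns on (G5).
Qil: reached.
No rule produces Esk, and it is not given.
Tal: reached.
Mar would need Pyr, Bel, and Esk (G2), but Esk never turns on.
Bry: reached.
Reached: Qil, Tal, and Bry — 3 of the 5.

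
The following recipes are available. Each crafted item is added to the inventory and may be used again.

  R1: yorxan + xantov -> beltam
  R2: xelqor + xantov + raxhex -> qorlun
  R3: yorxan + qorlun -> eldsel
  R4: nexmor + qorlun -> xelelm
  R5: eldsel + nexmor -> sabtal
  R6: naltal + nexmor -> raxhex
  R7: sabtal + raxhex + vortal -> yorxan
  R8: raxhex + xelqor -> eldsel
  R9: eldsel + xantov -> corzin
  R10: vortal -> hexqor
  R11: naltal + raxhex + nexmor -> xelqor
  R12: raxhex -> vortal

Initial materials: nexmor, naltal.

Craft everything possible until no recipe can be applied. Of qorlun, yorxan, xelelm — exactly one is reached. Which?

yorxan

Using R6, naltal and nexmor make raxhex.
naltal + raxhex + nexmor -> xelqor (R11).
Using R12, raxhex makes vortal.
raxhex + xelqor -> eldsel (R8).
Using R5, eldsel and nexmor make sabtal.
Using R7, sabtal, raxhex, and vortal make yorxan.
qorlun would need xelqor, xantov, and raxhex (R2), but xantov is never obtained. xelelm would need nexmor and qorlun (R4), but qorlun is never obtained.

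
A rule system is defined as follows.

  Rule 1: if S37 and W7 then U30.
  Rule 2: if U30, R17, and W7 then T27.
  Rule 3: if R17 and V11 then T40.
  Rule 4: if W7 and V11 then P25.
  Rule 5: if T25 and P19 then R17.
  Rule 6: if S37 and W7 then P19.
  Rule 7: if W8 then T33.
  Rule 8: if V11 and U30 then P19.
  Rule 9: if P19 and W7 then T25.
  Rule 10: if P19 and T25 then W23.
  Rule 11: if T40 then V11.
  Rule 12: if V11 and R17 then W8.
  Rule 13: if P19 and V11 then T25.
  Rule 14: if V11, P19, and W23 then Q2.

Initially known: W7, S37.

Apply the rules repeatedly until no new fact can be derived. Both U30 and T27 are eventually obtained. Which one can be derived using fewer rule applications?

U30: S37 and W7 hold, so U30 follows (Rule 1). [1 rule application]
T27: S37 and W7 hold, so U30 follows (Rule 1). From S37 and W7, Rule 6 gives P19. P19 and W7 hold, so T25 follows (Rule 9). T25 and P19 hold, so R17 follows (Rule 5). From U30, R17, and W7, Rule 2 gives T27. [5 rule applications]
U30 needs fewer.

U30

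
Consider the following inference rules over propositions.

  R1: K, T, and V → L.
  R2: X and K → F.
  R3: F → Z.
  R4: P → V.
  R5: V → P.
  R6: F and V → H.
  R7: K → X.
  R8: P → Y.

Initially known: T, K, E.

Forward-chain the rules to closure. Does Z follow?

K holds, so X follows (R7).
From X and K, R2 gives F.
From F, R3 gives Z.

Yes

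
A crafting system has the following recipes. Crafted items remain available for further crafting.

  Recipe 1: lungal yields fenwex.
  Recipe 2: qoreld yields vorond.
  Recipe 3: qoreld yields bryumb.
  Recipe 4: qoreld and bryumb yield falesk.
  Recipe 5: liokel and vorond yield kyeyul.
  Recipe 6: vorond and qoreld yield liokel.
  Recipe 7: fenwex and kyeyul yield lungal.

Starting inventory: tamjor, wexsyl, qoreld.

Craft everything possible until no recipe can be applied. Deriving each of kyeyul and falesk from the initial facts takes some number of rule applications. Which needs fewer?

falesk: Using Recipe 3, qoreld makes bryumb. qoreld and bryumb → falesk (Recipe 4). [2 rule applications]
kyeyul: qoreld → vorond (Recipe 2). Using Recipe 6, vorond and qoreld make liokel. liokel and vorond → kyeyul (Recipe 5). [3 rule applications]
falesk needs fewer.

falesk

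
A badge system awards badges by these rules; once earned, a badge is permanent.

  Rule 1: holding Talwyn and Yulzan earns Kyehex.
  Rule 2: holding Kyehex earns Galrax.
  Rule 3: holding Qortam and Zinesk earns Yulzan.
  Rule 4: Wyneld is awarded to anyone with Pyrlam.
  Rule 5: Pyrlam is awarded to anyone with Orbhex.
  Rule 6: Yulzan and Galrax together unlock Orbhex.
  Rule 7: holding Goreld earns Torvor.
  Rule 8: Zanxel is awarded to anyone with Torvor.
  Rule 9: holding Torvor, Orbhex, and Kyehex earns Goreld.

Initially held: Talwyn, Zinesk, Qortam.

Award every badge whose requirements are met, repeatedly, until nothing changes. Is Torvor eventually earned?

No

Torvor would need Goreld (Rule 7), but Goreld is never earned.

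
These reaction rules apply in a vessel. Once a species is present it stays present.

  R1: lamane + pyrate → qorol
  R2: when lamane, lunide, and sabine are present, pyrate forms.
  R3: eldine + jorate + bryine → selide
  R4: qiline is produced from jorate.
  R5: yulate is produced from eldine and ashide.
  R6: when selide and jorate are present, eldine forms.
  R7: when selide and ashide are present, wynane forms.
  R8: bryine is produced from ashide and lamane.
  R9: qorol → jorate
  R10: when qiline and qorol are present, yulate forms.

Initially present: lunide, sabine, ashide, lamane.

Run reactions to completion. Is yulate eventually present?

lamane, lunide, and sabine present → pyrate forms (R2).
lamane and pyrate present → qorol forms (R1).
qorol present → jorate forms (R9).
jorate present → qiline forms (R4).
qiline and qorol present → yulate forms (R10).

Yes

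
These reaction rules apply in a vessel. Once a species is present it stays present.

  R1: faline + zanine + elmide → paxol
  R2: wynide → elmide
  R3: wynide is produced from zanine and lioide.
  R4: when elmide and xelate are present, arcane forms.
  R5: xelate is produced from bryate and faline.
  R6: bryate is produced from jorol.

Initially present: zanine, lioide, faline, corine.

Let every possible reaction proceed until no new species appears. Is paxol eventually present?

zanine and lioide present → wynide forms (R3).
wynide present → elmide forms (R2).
faline, zanine, and elmide present → paxol forms (R1).

Yes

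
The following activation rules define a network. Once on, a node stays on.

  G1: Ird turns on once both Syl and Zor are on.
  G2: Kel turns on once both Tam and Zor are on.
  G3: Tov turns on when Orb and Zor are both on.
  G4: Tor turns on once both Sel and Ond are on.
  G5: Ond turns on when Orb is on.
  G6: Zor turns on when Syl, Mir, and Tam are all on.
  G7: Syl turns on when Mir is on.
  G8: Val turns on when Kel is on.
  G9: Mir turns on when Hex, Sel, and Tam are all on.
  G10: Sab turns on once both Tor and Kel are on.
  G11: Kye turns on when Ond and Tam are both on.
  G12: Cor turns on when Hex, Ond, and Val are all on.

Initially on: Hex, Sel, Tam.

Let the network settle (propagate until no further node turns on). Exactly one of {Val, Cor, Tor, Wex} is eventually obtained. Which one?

Val

G9: Hex, Sel, and Tam on → Mir on.
G7: Mir on → Syl on.
G6: Syl, Mir, and Tam on → Zor on.
G2: Tam and Zor on → Kel on.
Kel is on, so Val turns on (G8).
No rule produces Wex, and it is not given. Tor would need Sel and Ond (G4), but Ond never turns on. Cor would need Hex, Ond, and Val (G12), but Ond never turns on.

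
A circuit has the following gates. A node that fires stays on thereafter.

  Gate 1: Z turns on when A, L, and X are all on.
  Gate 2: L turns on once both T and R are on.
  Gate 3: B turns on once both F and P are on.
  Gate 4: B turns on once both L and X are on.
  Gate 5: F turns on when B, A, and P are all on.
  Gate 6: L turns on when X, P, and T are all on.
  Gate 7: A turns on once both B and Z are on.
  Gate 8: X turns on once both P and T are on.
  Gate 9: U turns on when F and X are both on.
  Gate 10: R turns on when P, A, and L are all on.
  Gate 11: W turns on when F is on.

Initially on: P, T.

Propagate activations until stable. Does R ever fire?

No

R would need P, A, and L (Gate 10), but A never turns on.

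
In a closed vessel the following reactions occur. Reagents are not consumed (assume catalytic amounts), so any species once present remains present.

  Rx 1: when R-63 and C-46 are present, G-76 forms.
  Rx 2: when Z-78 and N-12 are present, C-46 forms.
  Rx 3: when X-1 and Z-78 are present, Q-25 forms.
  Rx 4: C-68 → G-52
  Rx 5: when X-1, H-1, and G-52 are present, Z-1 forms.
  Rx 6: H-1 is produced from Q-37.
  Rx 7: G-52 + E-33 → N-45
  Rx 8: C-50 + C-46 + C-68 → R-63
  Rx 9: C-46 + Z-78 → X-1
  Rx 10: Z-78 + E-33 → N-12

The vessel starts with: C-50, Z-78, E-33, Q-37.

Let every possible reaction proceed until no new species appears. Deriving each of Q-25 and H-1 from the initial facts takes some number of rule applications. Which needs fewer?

H-1

H-1: Q-37 present → H-1 forms (Rx 6). [1 rule application]
Q-25: Z-78 and E-33 present → N-12 forms (Rx 10). Z-78 and N-12 present → C-46 forms (Rx 2). C-46 and Z-78 present → X-1 forms (Rx 9). X-1 and Z-78 present → Q-25 forms (Rx 3). [4 rule applications]
H-1 needs fewer.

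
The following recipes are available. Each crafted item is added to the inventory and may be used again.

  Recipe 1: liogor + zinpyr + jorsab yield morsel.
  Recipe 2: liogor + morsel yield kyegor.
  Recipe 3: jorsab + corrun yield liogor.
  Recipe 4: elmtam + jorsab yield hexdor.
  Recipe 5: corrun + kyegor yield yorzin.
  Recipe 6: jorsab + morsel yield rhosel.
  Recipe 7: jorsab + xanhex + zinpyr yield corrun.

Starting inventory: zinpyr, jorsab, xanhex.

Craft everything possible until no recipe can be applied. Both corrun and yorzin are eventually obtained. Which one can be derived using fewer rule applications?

corrun

corrun: jorsab + xanhex + zinpyr → corrun (Recipe 7). [1 rule application]
yorzin: jorsab + xanhex + zinpyr → corrun (Recipe 7). jorsab + corrun → liogor (Recipe 3). liogor + zinpyr + jorsab → morsel (Recipe 1). liogor + morsel → kyegor (Recipe 2). corrun + kyegor → yorzin (Recipe 5). [5 rule applications]
corrun needs fewer.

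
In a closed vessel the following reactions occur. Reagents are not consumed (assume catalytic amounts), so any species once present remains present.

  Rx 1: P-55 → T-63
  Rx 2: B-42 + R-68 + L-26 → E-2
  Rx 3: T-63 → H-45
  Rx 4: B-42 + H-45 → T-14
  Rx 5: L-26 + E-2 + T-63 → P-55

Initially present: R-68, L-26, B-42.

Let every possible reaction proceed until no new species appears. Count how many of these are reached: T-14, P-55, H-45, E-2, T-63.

1

B-42, R-68, and L-26 present → E-2 forms (Rx 2).
T-14 would need B-42 and H-45 (Rx 4), but H-45 never forms.
P-55 would need L-26, E-2, and T-63 (Rx 5), but T-63 never forms.
H-45 would need T-63 (Rx 3), but T-63 never forms.
E-2: reached.
T-63 would need P-55 (Rx 1), but P-55 never forms.
Reached: E-2 — 1 of the 5.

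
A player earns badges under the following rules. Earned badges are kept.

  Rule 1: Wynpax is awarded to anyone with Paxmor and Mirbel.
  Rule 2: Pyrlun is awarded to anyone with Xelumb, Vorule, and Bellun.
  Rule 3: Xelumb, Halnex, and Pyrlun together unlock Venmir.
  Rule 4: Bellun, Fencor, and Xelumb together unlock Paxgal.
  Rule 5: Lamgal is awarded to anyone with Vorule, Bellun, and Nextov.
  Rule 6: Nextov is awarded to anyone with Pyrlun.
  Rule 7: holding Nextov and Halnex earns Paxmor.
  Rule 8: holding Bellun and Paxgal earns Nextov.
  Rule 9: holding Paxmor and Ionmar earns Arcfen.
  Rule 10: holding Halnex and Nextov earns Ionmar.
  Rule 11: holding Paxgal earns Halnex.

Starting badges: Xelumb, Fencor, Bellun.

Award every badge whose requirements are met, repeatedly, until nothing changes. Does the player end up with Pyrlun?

No

Pyrlun would need Xelumb, Vorule, and Bellun (Rule 2), but Vorule is never earned.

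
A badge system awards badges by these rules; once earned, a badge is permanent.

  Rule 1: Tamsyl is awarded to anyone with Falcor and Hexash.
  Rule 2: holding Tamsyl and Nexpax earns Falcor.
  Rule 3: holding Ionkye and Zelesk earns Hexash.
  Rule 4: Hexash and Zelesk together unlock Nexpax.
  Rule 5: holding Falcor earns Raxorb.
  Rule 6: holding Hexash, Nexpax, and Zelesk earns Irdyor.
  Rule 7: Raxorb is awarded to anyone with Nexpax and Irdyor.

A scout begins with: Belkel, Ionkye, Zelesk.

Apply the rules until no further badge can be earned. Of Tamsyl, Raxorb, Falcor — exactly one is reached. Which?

With Ionkye and Zelesk, Hexash is earned (Rule 3).
With Hexash and Zelesk, Nexpax is earned (Rule 4).
With Hexash, Nexpax, and Zelesk, Irdyor is earned (Rule 6).
With Nexpax and Irdyor, Raxorb is earned (Rule 7).
Falcor would need Tamsyl and Nexpax (Rule 2), but Tamsyl is never earned. Tamsyl would need Falcor and Hexash (Rule 1), but Falcor is never earned.

Raxorb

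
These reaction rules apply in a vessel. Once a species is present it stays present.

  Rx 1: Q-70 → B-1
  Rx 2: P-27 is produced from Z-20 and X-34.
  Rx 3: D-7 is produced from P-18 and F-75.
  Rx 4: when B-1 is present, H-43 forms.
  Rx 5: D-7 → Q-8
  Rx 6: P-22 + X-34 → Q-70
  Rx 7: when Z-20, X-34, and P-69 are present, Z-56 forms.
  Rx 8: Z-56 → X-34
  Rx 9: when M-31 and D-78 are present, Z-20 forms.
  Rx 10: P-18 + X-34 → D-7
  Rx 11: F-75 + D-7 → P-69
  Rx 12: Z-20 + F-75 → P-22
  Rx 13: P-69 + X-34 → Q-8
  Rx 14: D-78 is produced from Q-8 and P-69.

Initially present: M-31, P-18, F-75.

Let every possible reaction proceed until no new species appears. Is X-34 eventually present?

No

X-34 would need Z-56 (Rx 8), but Z-56 never forms.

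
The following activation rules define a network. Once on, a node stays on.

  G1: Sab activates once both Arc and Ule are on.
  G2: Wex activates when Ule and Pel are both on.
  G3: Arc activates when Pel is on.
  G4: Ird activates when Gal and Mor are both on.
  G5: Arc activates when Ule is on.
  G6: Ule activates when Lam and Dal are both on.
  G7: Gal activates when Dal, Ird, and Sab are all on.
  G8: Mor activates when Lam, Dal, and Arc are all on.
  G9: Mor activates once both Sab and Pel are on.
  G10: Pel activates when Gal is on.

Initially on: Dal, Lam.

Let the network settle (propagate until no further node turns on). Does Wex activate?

Wex would need Ule and Pel (G2), but Pel never turns on.

No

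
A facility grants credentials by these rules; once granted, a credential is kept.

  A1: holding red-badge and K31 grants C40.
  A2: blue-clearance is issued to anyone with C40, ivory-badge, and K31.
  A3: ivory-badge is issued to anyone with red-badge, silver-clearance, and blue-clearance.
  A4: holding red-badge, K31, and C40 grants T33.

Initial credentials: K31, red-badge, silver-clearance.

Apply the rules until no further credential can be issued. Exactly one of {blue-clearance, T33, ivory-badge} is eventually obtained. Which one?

T33

Holding red-badge and K31 grants C40 (A1).
Holding red-badge, K31, and C40 grants T33 (A4).
ivory-badge would need red-badge, silver-clearance, and blue-clearance (A3), but blue-clearance is never granted. blue-clearance would need C40, ivory-badge, and K31 (A2), but ivory-badge is never granted.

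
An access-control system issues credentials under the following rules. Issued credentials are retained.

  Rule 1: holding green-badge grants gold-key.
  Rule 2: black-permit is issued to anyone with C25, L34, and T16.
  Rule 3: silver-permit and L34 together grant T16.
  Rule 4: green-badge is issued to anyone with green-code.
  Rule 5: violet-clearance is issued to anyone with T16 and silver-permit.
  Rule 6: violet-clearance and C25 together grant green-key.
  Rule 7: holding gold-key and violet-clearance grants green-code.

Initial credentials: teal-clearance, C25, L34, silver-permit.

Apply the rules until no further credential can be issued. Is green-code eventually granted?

green-code would need gold-key and violet-clearance (Rule 7), but gold-key is never granted.

No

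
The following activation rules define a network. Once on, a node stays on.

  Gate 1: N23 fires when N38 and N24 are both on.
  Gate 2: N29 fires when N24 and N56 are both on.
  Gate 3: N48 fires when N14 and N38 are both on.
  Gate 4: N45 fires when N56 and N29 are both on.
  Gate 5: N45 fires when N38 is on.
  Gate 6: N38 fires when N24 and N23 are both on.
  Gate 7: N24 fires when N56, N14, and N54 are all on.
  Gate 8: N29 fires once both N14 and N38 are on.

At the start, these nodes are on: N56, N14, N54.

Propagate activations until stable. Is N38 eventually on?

No

N38 would need N24 and N23 (Gate 6), but N23 never turns on.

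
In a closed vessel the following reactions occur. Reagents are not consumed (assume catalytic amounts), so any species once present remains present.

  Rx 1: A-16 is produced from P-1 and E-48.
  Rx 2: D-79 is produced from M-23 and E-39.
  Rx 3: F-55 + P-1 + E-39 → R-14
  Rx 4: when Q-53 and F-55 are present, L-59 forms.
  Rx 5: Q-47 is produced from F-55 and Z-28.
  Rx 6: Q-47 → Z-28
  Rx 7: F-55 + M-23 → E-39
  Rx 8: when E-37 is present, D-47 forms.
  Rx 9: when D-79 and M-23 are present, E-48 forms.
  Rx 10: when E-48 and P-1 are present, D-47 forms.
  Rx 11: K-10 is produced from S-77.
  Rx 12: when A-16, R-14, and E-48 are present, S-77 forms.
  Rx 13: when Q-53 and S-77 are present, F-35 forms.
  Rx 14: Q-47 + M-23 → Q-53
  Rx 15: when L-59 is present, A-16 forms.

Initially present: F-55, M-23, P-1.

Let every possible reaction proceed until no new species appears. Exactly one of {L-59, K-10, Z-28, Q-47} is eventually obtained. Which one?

K-10

F-55 and M-23 present → E-39 forms (Rx 7).
F-55, P-1, and E-39 present → R-14 forms (Rx 3).
M-23 and E-39 present → D-79 forms (Rx 2).
D-79 and M-23 present → E-48 forms (Rx 9).
P-1 and E-48 present → A-16 forms (Rx 1).
A-16, R-14, and E-48 present → S-77 forms (Rx 12).
S-77 present → K-10 forms (Rx 11).
L-59 would need Q-53 and F-55 (Rx 4), but Q-53 never forms. Z-28 would need Q-47 (Rx 6), but Q-47 never forms. Q-47 would need F-55 and Z-28 (Rx 5), but Z-28 never forms.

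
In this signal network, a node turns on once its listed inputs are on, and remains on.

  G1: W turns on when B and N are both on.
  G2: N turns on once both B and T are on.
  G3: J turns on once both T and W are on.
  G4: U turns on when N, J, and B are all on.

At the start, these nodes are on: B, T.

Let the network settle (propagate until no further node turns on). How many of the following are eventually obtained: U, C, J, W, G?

B and T are on, so N turns on (G2).
G1: B and N on → W on.
G3: T and W on → J on.
N, J, and B are on, so U turns on (G4).
U: reached.
No rule produces C, and it is not given.
J: reached.
W: reached.
No rule produces G, and it is not given.
Reached: U, J, and W — 3 of the 5.

3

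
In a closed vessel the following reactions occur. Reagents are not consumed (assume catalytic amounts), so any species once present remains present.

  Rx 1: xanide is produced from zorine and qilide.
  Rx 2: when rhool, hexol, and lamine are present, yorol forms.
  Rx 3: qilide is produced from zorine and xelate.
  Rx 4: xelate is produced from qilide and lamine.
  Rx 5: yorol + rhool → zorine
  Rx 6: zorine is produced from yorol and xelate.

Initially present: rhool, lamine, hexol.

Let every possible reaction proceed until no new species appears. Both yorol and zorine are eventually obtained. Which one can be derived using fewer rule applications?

yorol: rhool, hexol, and lamine present → yorol forms (Rx 2). [1 rule application]
zorine: rhool, hexol, and lamine present → yorol forms (Rx 2). yorol and rhool present → zorine forms (Rx 5). [2 rule applications]
yorol needs fewer.

yorol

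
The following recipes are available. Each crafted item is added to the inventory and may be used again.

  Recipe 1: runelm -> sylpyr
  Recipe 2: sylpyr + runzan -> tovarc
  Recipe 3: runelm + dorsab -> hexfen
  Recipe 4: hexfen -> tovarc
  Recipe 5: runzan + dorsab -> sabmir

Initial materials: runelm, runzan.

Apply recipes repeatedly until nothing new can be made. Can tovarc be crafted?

Yes

Using Recipe 1, runelm makes sylpyr.
sylpyr + runzan -> tovarc (Recipe 2).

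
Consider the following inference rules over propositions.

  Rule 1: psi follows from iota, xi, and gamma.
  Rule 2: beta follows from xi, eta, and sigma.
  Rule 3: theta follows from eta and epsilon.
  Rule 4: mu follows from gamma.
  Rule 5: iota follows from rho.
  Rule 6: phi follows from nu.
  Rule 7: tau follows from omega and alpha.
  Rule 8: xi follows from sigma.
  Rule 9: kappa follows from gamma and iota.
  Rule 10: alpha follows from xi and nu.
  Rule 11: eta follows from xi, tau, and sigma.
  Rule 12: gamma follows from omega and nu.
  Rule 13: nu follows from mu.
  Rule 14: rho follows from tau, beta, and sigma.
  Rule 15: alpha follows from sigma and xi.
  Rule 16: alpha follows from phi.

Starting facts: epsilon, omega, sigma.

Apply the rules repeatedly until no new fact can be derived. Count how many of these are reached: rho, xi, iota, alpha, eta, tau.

From sigma, Rule 8 gives xi.
sigma and xi hold, so alpha follows (Rule 15).
From omega and alpha, Rule 7 gives tau.
xi, tau, and sigma hold, so eta follows (Rule 11).
xi, eta, and sigma hold, so beta follows (Rule 2).
From tau, beta, and sigma, Rule 14 gives rho.
rho holds, so iota follows (Rule 5).
rho: reached.
xi: reached.
iota: reached.
alpha: reached.
eta: reached.
tau: reached.
All 6 are reached.

6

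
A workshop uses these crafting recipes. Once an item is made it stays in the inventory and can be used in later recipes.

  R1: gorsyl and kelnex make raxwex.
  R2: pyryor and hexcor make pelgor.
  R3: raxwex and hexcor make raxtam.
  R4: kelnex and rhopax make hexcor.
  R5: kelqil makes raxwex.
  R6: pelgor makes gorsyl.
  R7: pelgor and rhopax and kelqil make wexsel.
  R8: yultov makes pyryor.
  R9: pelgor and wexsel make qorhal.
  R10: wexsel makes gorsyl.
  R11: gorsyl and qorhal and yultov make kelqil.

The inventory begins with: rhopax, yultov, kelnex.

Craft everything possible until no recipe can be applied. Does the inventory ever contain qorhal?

No

qorhal would need pelgor and wexsel (R9), but wexsel is never obtained.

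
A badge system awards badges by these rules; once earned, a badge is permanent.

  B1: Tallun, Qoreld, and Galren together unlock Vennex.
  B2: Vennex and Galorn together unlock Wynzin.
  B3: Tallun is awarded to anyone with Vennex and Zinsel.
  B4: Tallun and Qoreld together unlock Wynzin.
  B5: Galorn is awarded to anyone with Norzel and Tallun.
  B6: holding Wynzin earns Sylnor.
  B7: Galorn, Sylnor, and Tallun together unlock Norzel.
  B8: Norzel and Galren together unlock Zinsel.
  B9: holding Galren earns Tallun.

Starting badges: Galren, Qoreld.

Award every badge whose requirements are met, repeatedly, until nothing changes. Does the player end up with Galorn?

No

Galorn would need Norzel and Tallun (B5), but Norzel is never earned.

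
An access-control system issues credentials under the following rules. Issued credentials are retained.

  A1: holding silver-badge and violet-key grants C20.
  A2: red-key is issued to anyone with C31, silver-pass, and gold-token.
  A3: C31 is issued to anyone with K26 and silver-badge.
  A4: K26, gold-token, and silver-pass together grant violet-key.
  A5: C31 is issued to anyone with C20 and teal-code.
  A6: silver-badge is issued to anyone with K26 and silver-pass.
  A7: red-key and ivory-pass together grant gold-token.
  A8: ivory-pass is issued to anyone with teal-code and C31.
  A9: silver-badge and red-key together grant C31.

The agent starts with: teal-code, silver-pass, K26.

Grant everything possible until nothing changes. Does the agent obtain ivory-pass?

Holding K26 and silver-pass grants silver-badge (A6).
Holding K26 and silver-badge grants C31 (A3).
Holding teal-code and C31 grants ivory-pass (A8).

Yes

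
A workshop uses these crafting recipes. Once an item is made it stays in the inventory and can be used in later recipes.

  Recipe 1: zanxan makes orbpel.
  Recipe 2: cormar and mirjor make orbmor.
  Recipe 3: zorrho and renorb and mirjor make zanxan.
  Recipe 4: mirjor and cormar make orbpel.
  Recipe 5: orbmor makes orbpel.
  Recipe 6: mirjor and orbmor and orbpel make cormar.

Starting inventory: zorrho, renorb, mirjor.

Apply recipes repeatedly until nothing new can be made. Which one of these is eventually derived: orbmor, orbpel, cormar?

Using Recipe 3, zorrho, renorb, and mirjor make zanxan.
zanxan → orbpel (Recipe 1).
cormar would need mirjor, orbmor, and orbpel (Recipe 6), but orbmor is never obtained. orbmor would need cormar and mirjor (Recipe 2), but cormar is never obtained.

orbpel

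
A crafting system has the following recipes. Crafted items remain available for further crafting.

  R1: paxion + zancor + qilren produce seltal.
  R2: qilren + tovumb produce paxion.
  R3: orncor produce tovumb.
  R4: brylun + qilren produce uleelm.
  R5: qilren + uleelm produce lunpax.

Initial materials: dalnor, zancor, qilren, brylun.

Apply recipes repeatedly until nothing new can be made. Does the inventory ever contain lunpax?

brylun + qilren → uleelm (R4).
qilren + uleelm → lunpax (R5).

Yes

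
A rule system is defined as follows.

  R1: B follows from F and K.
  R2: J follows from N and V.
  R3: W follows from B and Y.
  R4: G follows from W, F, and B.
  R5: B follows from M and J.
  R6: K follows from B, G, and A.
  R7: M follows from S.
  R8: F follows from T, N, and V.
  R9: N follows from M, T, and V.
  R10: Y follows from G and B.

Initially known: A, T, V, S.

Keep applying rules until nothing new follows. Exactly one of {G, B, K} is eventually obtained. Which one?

From S, R7 gives M.
From M, T, and V, R9 gives N.
From N and V, R2 gives J.
From M and J, R5 gives B.
K would need B, G, and A (R6), but G is never established. G would need W, F, and B (R4), but W is never established.

B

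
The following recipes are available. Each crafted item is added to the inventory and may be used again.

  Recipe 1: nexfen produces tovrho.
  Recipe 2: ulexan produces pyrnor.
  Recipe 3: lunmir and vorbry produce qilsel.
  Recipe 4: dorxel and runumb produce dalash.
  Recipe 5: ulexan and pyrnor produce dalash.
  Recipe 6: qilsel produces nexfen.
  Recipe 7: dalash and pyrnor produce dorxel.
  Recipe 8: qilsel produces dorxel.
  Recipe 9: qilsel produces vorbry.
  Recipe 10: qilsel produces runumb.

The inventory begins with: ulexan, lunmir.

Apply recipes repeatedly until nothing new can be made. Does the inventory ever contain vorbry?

No

vorbry would need qilsel (Recipe 9), but qilsel is never obtained.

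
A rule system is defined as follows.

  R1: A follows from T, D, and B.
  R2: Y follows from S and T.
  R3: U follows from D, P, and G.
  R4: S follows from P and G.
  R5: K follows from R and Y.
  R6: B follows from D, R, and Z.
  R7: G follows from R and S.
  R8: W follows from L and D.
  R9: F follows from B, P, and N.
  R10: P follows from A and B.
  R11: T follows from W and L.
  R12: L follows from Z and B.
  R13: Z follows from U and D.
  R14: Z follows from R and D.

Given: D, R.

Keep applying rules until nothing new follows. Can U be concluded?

U would need D, P, and G (R3), but G is never established.

No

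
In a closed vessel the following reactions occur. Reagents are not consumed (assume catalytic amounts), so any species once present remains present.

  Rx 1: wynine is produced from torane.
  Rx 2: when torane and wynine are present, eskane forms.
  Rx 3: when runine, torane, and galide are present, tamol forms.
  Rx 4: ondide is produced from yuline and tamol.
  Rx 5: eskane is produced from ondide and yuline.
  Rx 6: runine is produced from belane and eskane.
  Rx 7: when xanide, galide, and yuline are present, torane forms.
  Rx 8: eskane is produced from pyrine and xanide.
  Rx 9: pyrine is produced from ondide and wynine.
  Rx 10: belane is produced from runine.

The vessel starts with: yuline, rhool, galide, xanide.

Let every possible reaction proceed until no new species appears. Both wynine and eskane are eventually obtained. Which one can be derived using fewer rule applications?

wynine

wynine: xanide, galide, and yuline present → torane forms (Rx 7). torane present → wynine forms (Rx 1). [2 rule applications]
eskane: xanide, galide, and yuline present → torane forms (Rx 7). torane present → wynine forms (Rx 1). torane and wynine present → eskane forms (Rx 2). [3 rule applications]
wynine needs fewer.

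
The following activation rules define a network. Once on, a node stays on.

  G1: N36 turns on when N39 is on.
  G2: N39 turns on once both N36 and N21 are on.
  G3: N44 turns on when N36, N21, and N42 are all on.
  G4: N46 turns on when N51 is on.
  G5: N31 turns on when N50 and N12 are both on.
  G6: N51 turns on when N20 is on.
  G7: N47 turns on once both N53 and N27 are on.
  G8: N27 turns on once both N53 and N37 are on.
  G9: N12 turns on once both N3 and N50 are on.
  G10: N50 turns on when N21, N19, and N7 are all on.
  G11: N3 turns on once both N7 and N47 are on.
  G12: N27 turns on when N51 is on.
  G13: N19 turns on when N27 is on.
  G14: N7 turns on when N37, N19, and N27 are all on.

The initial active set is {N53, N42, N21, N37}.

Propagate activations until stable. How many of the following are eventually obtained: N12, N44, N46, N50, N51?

G8: N53 and N37 on → N27 on.
G7: N53 and N27 on → N47 on.
G13: N27 on → N19 on.
N37, N19, and N27 are on, so N7 turns on (G14).
G10: N21, N19, and N7 on → N50 on.
G11: N7 and N47 on → N3 on.
G9: N3 and N50 on → N12 on.
N12: reached.
N44 would need N36, N21, and N42 (G3), but N36 never turns on.
N46 would need N51 (G4), but N51 never turns on.
N50: reached.
N51 would need N20 (G6), but N20 never turns on.
Reached: N12 and N50 — 2 of the 5.

2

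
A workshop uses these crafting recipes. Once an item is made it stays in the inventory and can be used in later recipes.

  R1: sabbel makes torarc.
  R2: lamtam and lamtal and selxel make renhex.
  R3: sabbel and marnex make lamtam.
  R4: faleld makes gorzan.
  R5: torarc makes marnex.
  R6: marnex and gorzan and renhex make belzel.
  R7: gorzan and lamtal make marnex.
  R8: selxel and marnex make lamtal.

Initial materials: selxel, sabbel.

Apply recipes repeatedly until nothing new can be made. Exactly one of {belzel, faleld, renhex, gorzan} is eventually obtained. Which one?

renhex

Using R1, sabbel makes torarc.
Using R5, torarc makes marnex.
sabbel and marnex → lamtam (R3).
Using R8, selxel and marnex make lamtal.
Using R2, lamtam, lamtal, and selxel make renhex.
gorzan would need faleld (R4), but faleld is never obtained. belzel would need marnex, gorzan, and renhex (R6), but gorzan is never obtained. No rule produces faleld, and it is not given.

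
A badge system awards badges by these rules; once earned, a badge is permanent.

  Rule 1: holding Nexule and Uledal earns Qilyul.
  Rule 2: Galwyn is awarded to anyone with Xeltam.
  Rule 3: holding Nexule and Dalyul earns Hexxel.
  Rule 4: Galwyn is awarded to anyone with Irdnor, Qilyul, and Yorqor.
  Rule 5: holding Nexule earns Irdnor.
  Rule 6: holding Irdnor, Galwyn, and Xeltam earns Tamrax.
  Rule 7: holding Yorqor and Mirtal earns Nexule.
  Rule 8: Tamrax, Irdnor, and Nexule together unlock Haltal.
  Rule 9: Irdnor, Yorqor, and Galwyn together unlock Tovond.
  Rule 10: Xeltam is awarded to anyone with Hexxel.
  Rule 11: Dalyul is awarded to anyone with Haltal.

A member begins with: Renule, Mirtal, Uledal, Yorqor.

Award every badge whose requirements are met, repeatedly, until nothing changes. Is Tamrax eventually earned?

Tamrax would need Irdnor, Galwyn, and Xeltam (Rule 6), but Xeltam is never earned.

No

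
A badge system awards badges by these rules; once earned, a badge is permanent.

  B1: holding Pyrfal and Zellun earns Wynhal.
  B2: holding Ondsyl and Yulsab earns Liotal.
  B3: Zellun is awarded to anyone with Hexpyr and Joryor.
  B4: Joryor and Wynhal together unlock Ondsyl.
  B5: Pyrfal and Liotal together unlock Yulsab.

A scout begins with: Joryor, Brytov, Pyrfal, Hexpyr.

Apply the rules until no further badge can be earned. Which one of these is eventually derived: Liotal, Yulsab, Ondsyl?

With Hexpyr and Joryor, Zellun is earned (B3).
With Pyrfal and Zellun, Wynhal is earned (B1).
With Joryor and Wynhal, Ondsyl is earned (B4).
Yulsab would need Pyrfal and Liotal (B5), but Liotal is never earned. Liotal would need Ondsyl and Yulsab (B2), but Yulsab is never earned.

Ondsyl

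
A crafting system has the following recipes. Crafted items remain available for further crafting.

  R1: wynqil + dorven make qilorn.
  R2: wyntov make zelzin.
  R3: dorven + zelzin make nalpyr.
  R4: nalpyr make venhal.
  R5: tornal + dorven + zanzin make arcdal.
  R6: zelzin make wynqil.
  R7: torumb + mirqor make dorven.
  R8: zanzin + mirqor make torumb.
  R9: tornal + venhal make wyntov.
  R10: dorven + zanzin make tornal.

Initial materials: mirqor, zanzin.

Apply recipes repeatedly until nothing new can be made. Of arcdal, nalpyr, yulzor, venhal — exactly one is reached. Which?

zanzin + mirqor → torumb (R8).
torumb + mirqor → dorven (R7).
Using R10, dorven and zanzin make tornal.
Using R5, tornal, dorven, and zanzin make arcdal.
No rule produces yulzor, and it is not given. venhal would need nalpyr (R4), but nalpyr is never obtained. nalpyr would need dorven and zelzin (R3), but zelzin is never obtained.

arcdal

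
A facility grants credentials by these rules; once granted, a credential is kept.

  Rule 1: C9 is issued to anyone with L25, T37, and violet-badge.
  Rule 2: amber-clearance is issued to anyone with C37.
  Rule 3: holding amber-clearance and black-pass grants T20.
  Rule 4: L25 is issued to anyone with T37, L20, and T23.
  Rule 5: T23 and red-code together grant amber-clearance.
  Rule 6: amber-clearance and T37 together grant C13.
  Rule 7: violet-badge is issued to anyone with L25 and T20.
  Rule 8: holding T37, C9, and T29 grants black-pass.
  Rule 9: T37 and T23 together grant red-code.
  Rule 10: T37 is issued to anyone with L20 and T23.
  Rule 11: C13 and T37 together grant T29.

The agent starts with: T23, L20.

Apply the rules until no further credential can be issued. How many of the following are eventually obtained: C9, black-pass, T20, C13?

Holding L20 and T23 grants T37 (Rule 10).
Holding T37 and T23 grants red-code (Rule 9).
Holding T23 and red-code grants amber-clearance (Rule 5).
Holding amber-clearance and T37 grants C13 (Rule 6).
C9 would need L25, T37, and violet-badge (Rule 1), but violet-badge is never granted.
black-pass would need T37, C9, and T29 (Rule 8), but C9 is never granted.
T20 would need amber-clearance and black-pass (Rule 3), but black-pass is never granted.
C13: reached.
Reached: C13 — 1 of the 4.

1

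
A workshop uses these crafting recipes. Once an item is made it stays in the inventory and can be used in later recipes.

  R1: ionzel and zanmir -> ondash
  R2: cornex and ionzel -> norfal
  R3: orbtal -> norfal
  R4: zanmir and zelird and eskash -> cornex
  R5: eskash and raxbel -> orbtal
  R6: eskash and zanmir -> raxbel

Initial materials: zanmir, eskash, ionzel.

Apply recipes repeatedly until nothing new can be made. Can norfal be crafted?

Yes

eskash and zanmir -> raxbel (R6).
eskash and raxbel -> orbtal (R5).
orbtal -> norfal (R3).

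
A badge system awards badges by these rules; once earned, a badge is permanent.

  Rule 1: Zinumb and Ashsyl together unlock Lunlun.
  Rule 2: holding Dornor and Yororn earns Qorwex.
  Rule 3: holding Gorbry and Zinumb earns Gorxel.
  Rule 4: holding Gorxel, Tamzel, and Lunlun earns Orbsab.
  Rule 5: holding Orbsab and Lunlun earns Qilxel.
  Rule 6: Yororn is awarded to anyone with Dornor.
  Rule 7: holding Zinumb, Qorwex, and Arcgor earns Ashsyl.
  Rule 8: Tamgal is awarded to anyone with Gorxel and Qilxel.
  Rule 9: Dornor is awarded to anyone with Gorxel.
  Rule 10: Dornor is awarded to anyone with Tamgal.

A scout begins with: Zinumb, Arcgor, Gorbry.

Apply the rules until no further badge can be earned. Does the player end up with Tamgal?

No

Tamgal would need Gorxel and Qilxel (Rule 8), but Qilxel is never earned.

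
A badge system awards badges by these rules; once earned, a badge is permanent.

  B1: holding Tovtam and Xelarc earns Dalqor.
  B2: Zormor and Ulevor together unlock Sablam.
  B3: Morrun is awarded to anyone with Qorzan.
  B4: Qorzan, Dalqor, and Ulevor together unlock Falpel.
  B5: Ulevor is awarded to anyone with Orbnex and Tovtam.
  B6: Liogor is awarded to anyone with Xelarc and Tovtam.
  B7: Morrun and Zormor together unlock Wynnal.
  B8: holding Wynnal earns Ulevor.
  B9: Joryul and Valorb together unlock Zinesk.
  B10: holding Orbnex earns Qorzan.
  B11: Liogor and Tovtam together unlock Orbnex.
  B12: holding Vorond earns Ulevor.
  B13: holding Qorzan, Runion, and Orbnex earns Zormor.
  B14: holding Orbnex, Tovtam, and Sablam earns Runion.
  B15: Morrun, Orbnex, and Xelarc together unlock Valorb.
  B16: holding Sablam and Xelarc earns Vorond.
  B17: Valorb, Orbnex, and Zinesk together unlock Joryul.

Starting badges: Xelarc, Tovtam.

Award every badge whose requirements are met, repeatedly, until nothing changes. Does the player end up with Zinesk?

No

Zinesk would need Joryul and Valorb (B9), but Joryul is never earned.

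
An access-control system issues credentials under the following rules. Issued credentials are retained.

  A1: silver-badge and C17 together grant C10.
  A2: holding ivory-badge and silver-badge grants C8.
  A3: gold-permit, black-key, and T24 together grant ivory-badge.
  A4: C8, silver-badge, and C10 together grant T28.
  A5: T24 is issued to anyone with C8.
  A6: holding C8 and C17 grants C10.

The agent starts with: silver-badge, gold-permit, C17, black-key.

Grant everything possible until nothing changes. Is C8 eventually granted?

No

C8 would need ivory-badge and silver-badge (A2), but ivory-badge is never granted.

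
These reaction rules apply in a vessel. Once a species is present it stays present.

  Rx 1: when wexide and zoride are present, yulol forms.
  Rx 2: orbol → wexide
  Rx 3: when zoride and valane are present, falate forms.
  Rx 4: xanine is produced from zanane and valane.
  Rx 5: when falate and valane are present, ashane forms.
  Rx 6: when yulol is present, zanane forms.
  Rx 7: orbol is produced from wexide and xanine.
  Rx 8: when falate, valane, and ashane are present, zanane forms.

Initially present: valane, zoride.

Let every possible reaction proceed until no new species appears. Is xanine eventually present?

Yes

zoride and valane present → falate forms (Rx 3).
falate and valane present → ashane forms (Rx 5).
falate, valane, and ashane present → zanane forms (Rx 8).
zanane and valane present → xanine forms (Rx 4).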